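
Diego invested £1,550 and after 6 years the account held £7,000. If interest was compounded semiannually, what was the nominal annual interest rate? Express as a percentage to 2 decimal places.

(1 + r/2)^12 = 7,000/1,550 = 4.51613.
1 + r/2 = 4.51613^(1/12) ≈ 1.133872, so r/2 ≈ 0.133872.
r ≈ 2·0.133872 = 26.77431%.

26.77%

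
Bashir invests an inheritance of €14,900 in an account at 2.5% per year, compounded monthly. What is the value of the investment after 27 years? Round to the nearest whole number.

Periodic rate = 2.5%/12 = 0.00208333; periods = 12·27 = 324.
A = 14,900·(1 + 0.025/12)^324 ≈ 14,900·1.9626544143 ≈ 29,243.5508.

€29,244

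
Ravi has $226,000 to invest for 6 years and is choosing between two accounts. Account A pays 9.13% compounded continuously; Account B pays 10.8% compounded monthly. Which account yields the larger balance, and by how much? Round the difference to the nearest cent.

Account B, by $39,942.38

A: e^(0.0913·6) = e^0.5478 ≈ 1.72944405263, so 226,000 × 1.72944405263 ≈ 390,854.3559.
B: (1 + 0.009)^72 ≈ 1.90618026564, so 226,000 × 1.90618026564 ≈ 430,796.7400.
Difference ≈ 39,942.3841 in favor of B.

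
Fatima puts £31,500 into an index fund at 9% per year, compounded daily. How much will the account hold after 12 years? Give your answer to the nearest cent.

Growth factor = (1 + 0.09/365)^4380 ≈ 2.9442875555.
A ≈ 31,500 × 2.9442875555 ≈ 92,745.0580.

£92,745.06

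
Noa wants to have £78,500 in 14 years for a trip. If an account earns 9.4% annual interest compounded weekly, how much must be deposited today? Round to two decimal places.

Growth factor = (1 + 0.094/52)^728 ≈ 3.7240506861.
P = 78,500/3.7240506861 ≈ 21,079.1975.

£21,079.20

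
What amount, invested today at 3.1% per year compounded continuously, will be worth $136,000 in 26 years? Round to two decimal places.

P = A·e^(−rt) = 136,000·e^(−0.806).
e^(−0.806) ≈ 0.446641062102, so P ≈ 60,743.1844.

$60,743.18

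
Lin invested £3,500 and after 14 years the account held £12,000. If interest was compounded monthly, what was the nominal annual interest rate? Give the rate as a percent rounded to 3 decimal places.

(1 + r/12)^168 = 12,000/3,500 = 3.42857.
1 + r/12 = 3.42857^(1/168) ≈ 1.007361, so r/12 ≈ 0.00736115.
r ≈ 12·0.00736115 = 8.83338%.

8.833%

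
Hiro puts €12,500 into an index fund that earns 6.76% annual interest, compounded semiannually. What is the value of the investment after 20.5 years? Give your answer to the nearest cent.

€48,843.60

Growth factor = (1 + 0.0338)^41 ≈ 3.9074878932.
A ≈ 12,500 × 3.9074878932 ≈ 48,843.5987.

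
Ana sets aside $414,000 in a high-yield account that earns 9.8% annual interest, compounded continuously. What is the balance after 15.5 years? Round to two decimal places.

$1,891,009.28

A = P·e^(rt) = 414,000·e^(0.098·15.5) = 414,000·e^1.519.
e^1.519 ≈ 4.567655255298, so A ≈ 1,891,009.2757.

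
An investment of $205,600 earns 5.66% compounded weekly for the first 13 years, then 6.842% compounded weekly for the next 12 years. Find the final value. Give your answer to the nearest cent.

$974,410.53

After 13 years at 5.66%: 205,600 × 2.0863160295 ≈ 428,946.5757.
Then 12 years at 6.842%: 428,946.5757 × 2.27163610677 ≈ 974,410.5292.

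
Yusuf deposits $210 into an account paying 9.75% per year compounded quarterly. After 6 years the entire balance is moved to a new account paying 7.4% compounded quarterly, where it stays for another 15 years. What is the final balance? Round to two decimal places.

$1,124.34

After 6 years at 9.75%: 210 × 1.782441569 ≈ 374.3127.
Then 15 years at 7.4%: 374.3127 × 3.003737664 ≈ 1,124.3372.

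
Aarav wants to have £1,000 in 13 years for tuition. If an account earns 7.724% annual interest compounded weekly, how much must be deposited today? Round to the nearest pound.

Periodic rate = 7.724%/52 = 0.00148538; 676 periods.
P = 1,000/(1 + 0.07724/52)^676 ≈ 1,000/2.72747149 ≈ 366.6399.

£367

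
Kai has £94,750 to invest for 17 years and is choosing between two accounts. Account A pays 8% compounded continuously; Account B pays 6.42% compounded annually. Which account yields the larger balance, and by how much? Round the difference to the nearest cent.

A: e^(0.08·17) = e^1.36 ≈ 3.8961933018, so 94,750 × 3.8961933018 ≈ 369,164.3153.
B: (1 + 0.0642)^17 ≈ 2.88001883502, so 94,750 × 2.88001883502 ≈ 272,881.7846.
Difference ≈ 96,282.5307 in favor of A.

Account A, by £96,282.53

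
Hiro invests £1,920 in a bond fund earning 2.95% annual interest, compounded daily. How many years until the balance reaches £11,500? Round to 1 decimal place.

(1 + 0.0000808219)^(365t) = 11,500/1,920 = 5.9896.
365t·ln(1 + 0.0000808219) = ln(5.9896); 365t = 1.79/8.08187e-05 ≈ 22148.6230.
t ≈ 60.6812 years.

60.7 years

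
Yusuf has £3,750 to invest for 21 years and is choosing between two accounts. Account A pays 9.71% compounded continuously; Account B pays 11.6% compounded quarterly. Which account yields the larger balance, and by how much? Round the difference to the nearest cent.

Account B, by £12,578.76

A: e^(0.0971·21) = e^2.0391 ≈ 7.6836907644, so 3,750 × 7.6836907644 ≈ 28,813.8404.
B: (1 + 0.029)^84 ≈ 11.038027711, so 3,750 × 11.038027711 ≈ 41,392.6039.
Difference ≈ 12,578.7636 in favor of B.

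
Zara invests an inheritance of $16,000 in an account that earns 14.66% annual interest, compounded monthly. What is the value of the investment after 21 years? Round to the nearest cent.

$341,222.71

Periodic rate = 14.66%/12 = 0.0122167; periods = 12·21 = 252.
A = 16,000·(1 + 0.1466/12)^252 ≈ 16,000·21.3264194203 ≈ 341,222.7107.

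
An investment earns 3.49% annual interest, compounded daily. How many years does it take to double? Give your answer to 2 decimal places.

19.86 years

(1 + 0.0000956164)^(365t) = 2.
365t = ln 2 / ln(1 + 0.0000956164) ≈ 0.69315/9.56119e-05 ≈ 7249.5936.
t ≈ 19.8619.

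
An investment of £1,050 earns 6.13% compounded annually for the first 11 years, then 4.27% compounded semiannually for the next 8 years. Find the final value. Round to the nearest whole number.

£2,833

After 11 years at 6.13%: 1,050 × 1.924065297 ≈ 2,020.2686.
Then 8 years at 4.27%: 2,020.2686 × 1.402146821 ≈ 2,832.7131.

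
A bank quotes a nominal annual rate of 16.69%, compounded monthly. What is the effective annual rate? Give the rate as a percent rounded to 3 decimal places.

EAR = (1 + 16.69%/12)^12 − 1 = (1 + 0.0139083)^12 − 1.
(1 + 0.0139083)^12 ≈ 1.180278, so EAR ≈ 18.02780%.

18.028%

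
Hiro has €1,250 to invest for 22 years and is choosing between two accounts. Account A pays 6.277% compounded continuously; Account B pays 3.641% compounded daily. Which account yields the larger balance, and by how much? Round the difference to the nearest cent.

Account A, by €2,188.65

Account A growth factor: e^(0.06277·22) = e^1.38094 ≈ 3.978639792; balance ≈ 4,973.2997.
Account B growth factor: (1 + 0.03641/365)^8030 ≈ 2.22772314; balance ≈ 2,784.6539.
Account A is larger by 2,188.6458.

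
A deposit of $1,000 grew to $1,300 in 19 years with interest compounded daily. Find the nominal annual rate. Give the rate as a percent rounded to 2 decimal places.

The 6935-period growth factor is 1,300/1,000 = 1.3.
r/365 = 1.3^(1/6935) − 1 ≈ 0.0000378326, so r ≈ 365·0.0000378326 = 1.38089%.

1.38%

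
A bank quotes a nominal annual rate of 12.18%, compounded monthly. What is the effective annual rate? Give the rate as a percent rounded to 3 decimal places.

EAR = (1 + 12.18%/12)^12 − 1 = (1 + 0.01015)^12 − 1.
(1 + 0.01015)^12 ≈ 1.128835, so EAR ≈ 12.88349%.

12.883%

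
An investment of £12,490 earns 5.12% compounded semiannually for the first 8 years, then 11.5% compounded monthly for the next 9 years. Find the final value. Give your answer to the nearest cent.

£52,428.24

After 8 years at 5.12%: 12,490 × 1.4984704906 ≈ 18,715.8964.
Then 9 years at 11.5%: 18,715.8964 × 2.8012677537 ≈ 52,428.2371.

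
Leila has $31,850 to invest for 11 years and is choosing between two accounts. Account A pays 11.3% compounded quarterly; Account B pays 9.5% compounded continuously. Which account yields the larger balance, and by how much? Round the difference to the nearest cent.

Account A growth factor: (1 + 0.02825)^44 ≈ 3.40677616395; balance ≈ 108,505.8208.
Account B growth factor: e^(0.095·11) = e^1.045 ≈ 2.8433985237; balance ≈ 90,562.2430.
Account A is larger by 17,943.5778.

Account A, by $17,943.58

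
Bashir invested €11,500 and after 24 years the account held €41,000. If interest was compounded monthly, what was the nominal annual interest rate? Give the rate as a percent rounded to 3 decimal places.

(1 + r/12)^288 = 41,000/11,500 = 3.56522.
1 + r/12 = 3.56522^(1/288) ≈ 1.004424, so r/12 ≈ 0.00442373.
r ≈ 12·0.00442373 = 5.30848%.

5.308%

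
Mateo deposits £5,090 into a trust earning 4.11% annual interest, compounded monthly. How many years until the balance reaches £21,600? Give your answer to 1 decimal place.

35.2 years

(1 + 0.003425)^(12t) = 21,600/5,090 = 4.2436.
12t·ln(1 + 0.003425) = ln(4.2436); 12t = 1.4454/0.00341915 ≈ 422.7414.
t ≈ 35.2285 years.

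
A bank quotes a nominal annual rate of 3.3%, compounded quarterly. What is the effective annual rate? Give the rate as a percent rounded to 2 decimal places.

One year is 4 periods at 0.00825 each: (1 + 0.00825)^4 ≈ 1.033411.
EAR = 1.033411 − 1 ≈ 3.34106%.

3.34%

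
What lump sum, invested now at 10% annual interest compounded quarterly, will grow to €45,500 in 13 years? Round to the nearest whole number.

Growth factor = (1 + 0.025)^52 ≈ 3.6111123486.
P = 45,500/3.6111123486 ≈ 12,599.9957.

€12,600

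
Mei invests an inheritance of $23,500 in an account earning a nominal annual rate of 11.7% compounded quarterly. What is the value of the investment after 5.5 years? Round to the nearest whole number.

$44,313

Periodic rate = 11.7%/4 = 0.02925; periods = 4·5.5 = 22.
A = 23,500·(1 + 0.02925)^22 ≈ 23,500·1.8856420947 ≈ 44,312.5892.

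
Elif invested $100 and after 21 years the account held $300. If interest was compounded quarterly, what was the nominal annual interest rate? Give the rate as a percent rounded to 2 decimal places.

5.27%

(1 + r/4)^84 = 300/100 = 3.
1 + r/4 = 3^(1/84) ≈ 1.013165, so r/4 ≈ 0.0131646.
r ≈ 4·0.0131646 = 5.26585%.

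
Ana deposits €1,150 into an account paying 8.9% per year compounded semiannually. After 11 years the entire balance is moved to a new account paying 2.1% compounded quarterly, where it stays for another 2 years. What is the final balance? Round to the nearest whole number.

€3,125

Phase 1: 1,150·(1 + 0.0445)^22 ≈ 2,996.9784.
Phase 2: 2,996.9784·(1 + 0.00525)^8 ≈ 3,125.1889.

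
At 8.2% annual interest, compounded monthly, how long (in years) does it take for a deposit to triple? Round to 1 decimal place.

13.4 years

(1 + 0.00683333)^(12t) = 3.
12t = ln 3 / ln(1 + 0.00683333) ≈ 1.0986/0.00681009 ≈ 161.3212.
t ≈ 13.4434.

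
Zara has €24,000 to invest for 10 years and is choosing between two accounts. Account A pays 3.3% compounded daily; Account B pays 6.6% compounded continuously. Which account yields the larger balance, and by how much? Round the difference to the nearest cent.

A: (1 + 0.033/365)^3650 ≈ 1.3909473797, so 24,000 × 1.3909473797 ≈ 33,382.7371.
B: e^(0.066·10) = e^0.66 ≈ 1.9347923344, so 24,000 × 1.9347923344 ≈ 46,435.0160.
Difference ≈ 13,052.2789 in favor of B.

Account B, by €13,052.28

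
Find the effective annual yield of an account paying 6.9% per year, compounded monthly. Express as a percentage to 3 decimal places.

7.122%

EAR = (1 + 6.9%/12)^12 − 1 = (1 + 0.00575)^12 − 1.
(1 + 0.00575)^12 ≈ 1.071224, so EAR ≈ 7.12245%.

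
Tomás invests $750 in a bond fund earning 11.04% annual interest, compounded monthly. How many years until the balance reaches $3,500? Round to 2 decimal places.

14.02 years

We need (1 + 0.0092)^(12t) = 4.6667, so 12t = ln 4.6667 / ln 1.0092 ≈ 168.2087.
t ≈ 168.2087/12 = 14.0174 years.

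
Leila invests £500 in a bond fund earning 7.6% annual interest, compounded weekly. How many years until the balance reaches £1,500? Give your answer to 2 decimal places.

We need (1 + 0.00146154)^(52t) = 3, so 52t = ln 3 / ln 1.001462 ≈ 752.2313.
t ≈ 752.2313/52 = 14.4660 years.

14.47 years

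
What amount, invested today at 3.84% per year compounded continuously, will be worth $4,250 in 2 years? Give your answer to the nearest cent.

$3,935.82

P = A·e^(−rt) = 4,250·e^(−0.0768).
e^(−0.0768) ≈ 0.9260750501, so P ≈ 3,935.8190.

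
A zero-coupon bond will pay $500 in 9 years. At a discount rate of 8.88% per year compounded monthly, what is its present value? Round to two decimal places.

Periodic rate = 8.88%/12 = 0.0074; 108 periods.
P = 500/(1 + 0.0074)^108 ≈ 500/2.21722734 ≈ 225.5069.

$225.51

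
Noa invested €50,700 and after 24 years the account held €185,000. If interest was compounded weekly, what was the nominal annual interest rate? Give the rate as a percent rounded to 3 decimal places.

(1 + r/52)^1248 = 185,000/50,700 = 3.64892.
1 + r/52 = 3.64892^(1/1248) ≈ 1.001038, so r/52 ≈ 0.00103774.
r ≈ 52·0.00103774 = 5.39626%.

5.396%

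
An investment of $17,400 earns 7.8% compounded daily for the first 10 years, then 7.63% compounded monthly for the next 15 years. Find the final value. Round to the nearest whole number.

$118,779

After 10 years at 7.8%: 17,400 × 2.18129048969 ≈ 37,954.4545.
Then 15 years at 7.63%: 37,954.4545 × 3.12951109918 ≈ 118,778.8867.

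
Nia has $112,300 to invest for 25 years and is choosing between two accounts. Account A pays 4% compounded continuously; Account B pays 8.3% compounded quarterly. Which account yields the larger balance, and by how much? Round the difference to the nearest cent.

A: e^(0.04·25) = e^1 ≈ 2.71828182846, so 112,300 × 2.71828182846 ≈ 305,263.0493.
B: (1 + 0.02075)^100 ≈ 7.79720332835, so 112,300 × 7.79720332835 ≈ 875,625.9338.
Difference ≈ 570,362.8844 in favor of B.

Account B, by $570,362.88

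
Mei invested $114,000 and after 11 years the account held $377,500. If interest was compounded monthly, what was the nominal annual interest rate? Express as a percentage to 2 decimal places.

10.93%

(1 + r/12)^132 = 377,500/114,000 = 3.3114.
1 + r/12 = 3.3114^(1/132) ≈ 1.009112, so r/12 ≈ 0.00911227.
r ≈ 12·0.00911227 = 10.93472%.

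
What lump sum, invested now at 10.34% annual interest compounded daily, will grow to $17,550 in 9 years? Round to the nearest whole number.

Growth factor = (1 + 0.1034/365)^3285 ≈ 2.5356961409.
P = 17,550/2.5356961409 ≈ 6,921.1763.

$6,921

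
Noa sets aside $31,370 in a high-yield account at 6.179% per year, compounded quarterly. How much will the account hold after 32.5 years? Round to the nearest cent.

Periodic rate = 6.179%/4 = 0.0154475; periods = 4·32.5 = 130.
A = 31,370·(1 + 0.0154475)^130 ≈ 31,370·7.33620929255 ≈ 230,136.8855.

$230,136.89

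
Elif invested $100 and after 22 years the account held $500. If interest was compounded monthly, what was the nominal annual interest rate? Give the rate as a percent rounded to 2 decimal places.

7.34%

(1 + r/12)^264 = 500/100 = 5.
1 + r/12 = 5^(1/264) ≈ 1.006115, so r/12 ≈ 0.00611498.
r ≈ 12·0.00611498 = 7.33797%.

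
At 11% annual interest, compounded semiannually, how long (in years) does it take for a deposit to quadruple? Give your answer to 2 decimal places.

12.95 years

(1 + 0.055)^(2t) = 4.
2t = ln 4 / ln(1 + 0.055) ≈ 1.3863/0.0535408 ≈ 25.8923.
t ≈ 12.9462.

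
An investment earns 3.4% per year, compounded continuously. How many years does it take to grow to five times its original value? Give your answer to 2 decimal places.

e^(0.034t) = 5, so 0.034t = ln 5 ≈ 1.6094.
t ≈ 1.6094/0.034 ≈ 47.3364.

47.34 years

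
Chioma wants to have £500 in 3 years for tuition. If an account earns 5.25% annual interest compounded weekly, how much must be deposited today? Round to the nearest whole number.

£427

Growth factor = (1 + 0.0525/52)^156 ≈ 1.17048775.
P = 500/1.17048775 ≈ 427.1723.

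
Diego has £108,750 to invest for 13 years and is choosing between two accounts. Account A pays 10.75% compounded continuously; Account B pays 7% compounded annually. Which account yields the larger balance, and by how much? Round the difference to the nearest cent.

A: e^(0.1075·13) = e^1.3975 ≈ 4.04507462887, so 108,750 × 4.04507462887 ≈ 439,901.8659.
B: (1 + 0.07)^13 ≈ 2.40984500019, so 108,750 × 2.40984500019 ≈ 262,070.6438.
Difference ≈ 177,831.2221 in favor of A.

Account A, by £177,831.22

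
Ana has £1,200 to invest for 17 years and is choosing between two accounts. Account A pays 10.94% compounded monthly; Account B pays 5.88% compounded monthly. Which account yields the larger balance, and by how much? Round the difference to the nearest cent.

Account A, by £4,389.59

Account A growth factor: (1 + 0.1094/12)^204 ≈ 6.368561289; balance ≈ 7,642.2735.
Account B growth factor: (1 + 0.0049)^204 ≈ 2.710570016; balance ≈ 3,252.6840.
Account A is larger by 4,389.5895.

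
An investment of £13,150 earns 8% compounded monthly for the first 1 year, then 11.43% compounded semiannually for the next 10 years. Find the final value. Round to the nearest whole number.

£43,280

After 1 years at 8%: 13,150 × 1.0829995068 ≈ 14,241.4435.
Then 10 years at 11.43%: 14,241.4435 × 3.0390110737 ≈ 43,279.9045.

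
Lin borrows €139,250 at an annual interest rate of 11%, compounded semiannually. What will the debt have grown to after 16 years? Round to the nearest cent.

Periodic rate = 11%/2 = 0.055; periods = 2·16 = 32.
A = 139,250·(1 + 0.055)^32 ≈ 139,250·5.54726238277 ≈ 772,456.2868.

€772,456.29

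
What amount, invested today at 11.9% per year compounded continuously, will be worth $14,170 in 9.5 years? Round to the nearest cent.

P = A·e^(−rt) = 14,170·e^(−1.1305).
e^(−1.1305) ≈ 0.32287178017, so P ≈ 4,575.0931.

$4,575.09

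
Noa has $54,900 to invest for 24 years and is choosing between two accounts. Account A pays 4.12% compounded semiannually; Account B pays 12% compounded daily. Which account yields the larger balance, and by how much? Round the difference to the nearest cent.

Account B, by $831,444.43

Account A growth factor: (1 + 0.0206)^48 ≈ 2.6611360101; balance ≈ 146,096.3670.
Account B growth factor: (1 + 0.12/365)^8760 ≈ 17.8058433066; balance ≈ 977,540.7975.
Account B is larger by 831,444.4306.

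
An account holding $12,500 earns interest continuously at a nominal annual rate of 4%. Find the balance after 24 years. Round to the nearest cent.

A = P·e^(rt) = 12,500·e^(0.04·24) = 12,500·e^0.96.
e^0.96 ≈ 2.6116964734, so A ≈ 32,646.2059.

$32,646.21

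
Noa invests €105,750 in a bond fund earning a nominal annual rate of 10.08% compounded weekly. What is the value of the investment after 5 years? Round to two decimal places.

Periodic rate = 10.08%/52 = 0.00193846; periods = 52·5 = 260.
A = 105,750·(1 + 0.1008/52)^260 ≈ 105,750·1.65452198792 ≈ 174,965.7002.

€174,965.70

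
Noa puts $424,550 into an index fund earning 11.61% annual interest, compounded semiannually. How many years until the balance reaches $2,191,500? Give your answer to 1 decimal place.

14.5 years

(1 + 0.05805)^(2t) = 2,191,500/424,550 = 5.1619.
2t·ln(1 + 0.05805) = ln(5.1619); 2t = 1.6413/0.0564276 ≈ 29.0870.
t ≈ 14.5435 years.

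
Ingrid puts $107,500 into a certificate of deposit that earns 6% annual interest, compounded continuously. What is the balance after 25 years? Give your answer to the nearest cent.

$481,781.58

A = P·e^(rt) = 107,500·e^(0.06·25) = 107,500·e^1.5.
e^1.5 ≈ 4.48168907034, so A ≈ 481,781.5751.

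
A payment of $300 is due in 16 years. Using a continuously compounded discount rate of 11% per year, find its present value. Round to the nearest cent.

P = A·e^(−rt) = 300·e^(−1.76).
e^(−1.76) ≈ 0.172044864, so P ≈ 51.6135.

$51.61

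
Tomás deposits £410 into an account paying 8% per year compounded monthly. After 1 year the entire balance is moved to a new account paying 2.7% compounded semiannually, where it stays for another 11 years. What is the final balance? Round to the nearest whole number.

After 1 years at 8%: 410 × 1.08299951 ≈ 444.0298.
Then 11 years at 2.7%: 444.0298 × 1.34314397 ≈ 596.3959.

£596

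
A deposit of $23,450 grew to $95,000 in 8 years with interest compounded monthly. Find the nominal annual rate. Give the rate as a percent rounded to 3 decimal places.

The 96-period growth factor is 95,000/23,450 = 4.05117.
r/12 = 4.05117^(1/96) − 1 ≈ 0.0146797, so r ≈ 12·0.0146797 = 17.61562%.

17.616%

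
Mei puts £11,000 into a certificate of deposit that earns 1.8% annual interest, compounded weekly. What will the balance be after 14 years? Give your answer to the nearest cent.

Periodic rate = 1.8%/52 = 0.000346154; periods = 52·14 = 728.
A = 11,000·(1 + 0.018/52)^728 ≈ 11,000·1.2865399361 ≈ 14,151.9393.

£14,151.94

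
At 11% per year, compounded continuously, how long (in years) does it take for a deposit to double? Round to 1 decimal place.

6.3 years

e^(0.11t) = 2, so 0.11t = ln 2 ≈ 0.69315.
t ≈ 0.69315/0.11 ≈ 6.3013.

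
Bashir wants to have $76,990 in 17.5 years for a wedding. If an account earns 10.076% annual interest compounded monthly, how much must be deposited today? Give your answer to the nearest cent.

$13,299.64

Periodic rate = 10.076%/12 = 0.00839667; 210 periods.
P = 76,990/(1 + 0.10076/12)^210 ≈ 76,990/5.7888766633 ≈ 13,299.6442.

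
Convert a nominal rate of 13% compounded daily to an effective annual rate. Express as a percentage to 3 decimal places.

13.880%

EAR = (1 + 13%/365)^365 − 1 = (1 + 0.000356164)^365 − 1.
(1 + 0.000356164)^365 ≈ 1.138802, so EAR ≈ 13.88020%.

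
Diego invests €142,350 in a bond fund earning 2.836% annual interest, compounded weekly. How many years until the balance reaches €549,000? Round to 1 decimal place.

47.6 years

We need (1 + 0.000545385)^(52t) = 3.8567, so 52t = ln 3.8567 / ln 1.000545 ≈ 2475.6431.
t ≈ 2475.6431/52 = 47.6085 years.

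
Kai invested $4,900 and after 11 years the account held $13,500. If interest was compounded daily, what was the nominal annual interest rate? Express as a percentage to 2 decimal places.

9.21%

(1 + r/365)^4015 = 13,500/4,900 = 2.7551.
1 + r/365 = 2.7551^(1/4015) ≈ 1.000252, so r/365 ≈ 0.000252449.
r ≈ 365·0.000252449 = 9.21439%.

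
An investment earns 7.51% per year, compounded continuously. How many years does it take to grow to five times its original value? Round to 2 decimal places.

21.43 years

e^(0.0751t) = 5, so 0.0751t = ln 5 ≈ 1.6094.
t ≈ 1.6094/0.0751 ≈ 21.4306.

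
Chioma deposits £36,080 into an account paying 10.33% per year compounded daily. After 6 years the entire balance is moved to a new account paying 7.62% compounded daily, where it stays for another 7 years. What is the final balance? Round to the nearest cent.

£114,296.43

After 6 years at 10.33%: 36,080 × 1.85839332487 ≈ 67,050.8312.
Then 7 years at 7.62%: 67,050.8312 × 1.70462360964 ≈ 114,296.4298.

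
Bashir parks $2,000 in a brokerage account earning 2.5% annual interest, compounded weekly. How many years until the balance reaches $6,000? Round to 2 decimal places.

43.96 years

We need (1 + 0.000480769)^(52t) = 3, so 52t = ln 3 / ln 1.000481 ≈ 2285.6628.
t ≈ 2285.6628/52 = 43.9551 years.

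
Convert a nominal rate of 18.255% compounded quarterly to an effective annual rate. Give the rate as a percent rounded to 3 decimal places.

EAR = (1 + 18.255%/4)^4 − 1 = (1 + 0.0456375)^4 − 1.
(1 + 0.0456375)^4 ≈ 1.195431, so EAR ≈ 19.54312%.

19.543%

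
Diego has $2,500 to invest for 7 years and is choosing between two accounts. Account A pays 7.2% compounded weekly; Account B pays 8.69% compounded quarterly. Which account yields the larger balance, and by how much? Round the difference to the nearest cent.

Account B, by $426.56

A: (1 + 0.072/52)^364 ≈ 1.654752414, so 2,500 × 1.654752414 ≈ 4,136.8810.
B: (1 + 0.021725)^28 ≈ 1.825376942, so 2,500 × 1.825376942 ≈ 4,563.4424.
Difference ≈ 426.5613 in favor of B.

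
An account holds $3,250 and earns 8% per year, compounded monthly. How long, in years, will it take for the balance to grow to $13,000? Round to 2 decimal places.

We need (1 + 0.00666667)^(12t) = 4, so 12t = ln 4 / ln 1.006667 ≈ 208.6365.
t ≈ 208.6365/12 = 17.3864 years.

17.39 years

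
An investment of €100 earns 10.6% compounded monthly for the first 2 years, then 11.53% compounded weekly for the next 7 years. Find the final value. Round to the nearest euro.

€277

Phase 1: 100·(1 + 0.106/12)^24 ≈ 123.4998.
Phase 2: 123.4998·(1 + 0.1153/52)^364 ≈ 276.5650.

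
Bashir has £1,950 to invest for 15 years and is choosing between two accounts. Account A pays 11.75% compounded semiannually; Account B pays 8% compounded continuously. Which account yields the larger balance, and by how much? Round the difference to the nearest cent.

Account A growth factor: (1 + 0.05875)^30 ≈ 5.5437380391; balance ≈ 10,810.2892.
Account B growth factor: e^(0.08·15) = e^1.2 ≈ 3.320116923; balance ≈ 6,474.2280.
Account A is larger by 4,336.0612.

Account A, by £4,336.06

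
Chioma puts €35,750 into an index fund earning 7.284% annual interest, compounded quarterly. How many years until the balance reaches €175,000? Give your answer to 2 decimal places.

We need (1 + 0.01821)^(4t) = 4.8951, so 4t = ln 4.8951 / ln 1.01821 ≈ 88.0095.
t ≈ 88.0095/4 = 22.0024 years.

22.00 years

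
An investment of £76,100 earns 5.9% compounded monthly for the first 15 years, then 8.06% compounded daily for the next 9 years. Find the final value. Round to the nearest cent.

Phase 1: 76,100·(1 + 0.059/12)^180 ≈ 183,989.6939.
Phase 2: 183,989.6939·(1 + 0.0806/365)^3285 ≈ 380,010.7967.

£380,010.80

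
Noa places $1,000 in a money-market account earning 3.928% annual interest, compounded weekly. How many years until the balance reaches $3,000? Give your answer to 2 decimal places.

We need (1 + 0.000755385)^(52t) = 3, so 52t = ln 3 / ln 1.000755 ≈ 1454.9240.
t ≈ 1454.9240/52 = 27.9793 years.

27.98 years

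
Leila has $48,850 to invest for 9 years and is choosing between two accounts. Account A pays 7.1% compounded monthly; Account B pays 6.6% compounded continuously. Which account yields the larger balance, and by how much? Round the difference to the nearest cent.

Account A, by $3,898.35

A: (1 + 0.071/12)^108 ≈ 1.8910212906, so 48,850 × 1.8910212906 ≈ 92,376.3900.
B: e^(0.066·9) = e^0.594 ≈ 1.8112188202, so 48,850 × 1.8112188202 ≈ 88,478.0394.
Difference ≈ 3,898.3507 in favor of A.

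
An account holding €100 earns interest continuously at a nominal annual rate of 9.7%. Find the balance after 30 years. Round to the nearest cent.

A = P·e^(rt) = 100·e^(0.097·30) = 100·e^2.91.
e^2.91 ≈ 18.35679857, so A ≈ 1,835.6799.

€1,835.68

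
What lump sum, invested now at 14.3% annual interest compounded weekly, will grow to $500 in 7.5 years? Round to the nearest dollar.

Periodic rate = 14.3%/52 = 0.00275; 390 periods.
P = 500/(1 + 0.00275)^390 ≈ 500/2.91837808 ≈ 171.3280.

$171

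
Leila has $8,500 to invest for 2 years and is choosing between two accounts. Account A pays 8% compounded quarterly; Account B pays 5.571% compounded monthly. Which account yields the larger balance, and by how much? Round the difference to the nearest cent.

Account A, by $459.71

A: (1 + 0.02)^8 ≈ 1.171659381, so 8,500 × 1.171659381 ≈ 9,959.1047.
B: (1 + 0.0046425)^24 ≈ 1.117576123, so 8,500 × 1.117576123 ≈ 9,499.3970.
Difference ≈ 459.7077 in favor of A.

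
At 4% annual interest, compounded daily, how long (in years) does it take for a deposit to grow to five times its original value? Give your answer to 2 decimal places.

(1 + 0.000109589)^(365t) = 5.
365t = ln 5 / ln(1 + 0.000109589) ≈ 1.6094/0.000109583 ≈ 14686.9257.
t ≈ 40.2382.

40.24 years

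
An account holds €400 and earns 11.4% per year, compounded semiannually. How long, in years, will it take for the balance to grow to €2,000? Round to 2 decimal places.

14.52 years

We need (1 + 0.057)^(2t) = 5, so 2t = ln 5 / ln 1.057 ≈ 29.0330.
t ≈ 29.0330/2 = 14.5165 years.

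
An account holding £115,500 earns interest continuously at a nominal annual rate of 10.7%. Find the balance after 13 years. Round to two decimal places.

£464,179.13

A = P·e^(rt) = 115,500·e^(0.107·13) = 115,500·e^1.391.
e^1.391 ≈ 4.01886691114, so A ≈ 464,179.1282.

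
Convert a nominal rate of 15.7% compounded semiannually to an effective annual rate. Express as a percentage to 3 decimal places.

EAR = (1 + 15.7%/2)^2 − 1 = (1 + 0.0785)^2 − 1.
(1 + 0.0785)^2 ≈ 1.163162, so EAR ≈ 16.31623%.

16.316%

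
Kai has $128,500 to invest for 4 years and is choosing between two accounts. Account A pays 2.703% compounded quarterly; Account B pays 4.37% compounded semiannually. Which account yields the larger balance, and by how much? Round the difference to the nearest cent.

Account B, by $9,636.46

A: (1 + 0.0067575)^16 ≈ 1.11377631508, so 128,500 × 1.11377631508 ≈ 143,120.2565.
B: (1 + 0.02185)^8 ≈ 1.18876824139, so 128,500 × 1.18876824139 ≈ 152,756.7190.
Difference ≈ 9,636.4625 in favor of B.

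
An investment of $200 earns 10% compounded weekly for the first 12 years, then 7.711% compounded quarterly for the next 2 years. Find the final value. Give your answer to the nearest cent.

$772.72

Phase 1: 200·(1 + 0.1/52)^624 ≈ 663.2586.
Phase 2: 663.2586·(1 + 0.0192775)^8 ≈ 772.7205.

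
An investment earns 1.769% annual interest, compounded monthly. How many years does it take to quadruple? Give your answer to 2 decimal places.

78.42 years

(1 + 0.00147417)^(12t) = 4.
12t = ln 4 / ln(1 + 0.00147417) ≈ 1.3863/0.00147308 ≈ 941.0849.
t ≈ 78.4237.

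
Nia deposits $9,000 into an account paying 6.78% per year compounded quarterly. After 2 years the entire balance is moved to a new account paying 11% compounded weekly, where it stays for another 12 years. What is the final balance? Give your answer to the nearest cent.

$38,485.98

Phase 1: 9,000·(1 + 0.01695)^8 ≈ 10,295.3073.
Phase 2: 10,295.3073·(1 + 0.11/52)^624 ≈ 38,485.9794.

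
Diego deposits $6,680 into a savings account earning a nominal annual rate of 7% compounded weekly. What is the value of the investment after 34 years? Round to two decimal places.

Growth factor = (1 + 0.07/52)^1768 ≈ 10.78762359.
A ≈ 6,680 × 10.78762359 ≈ 72,061.3256.

$72,061.33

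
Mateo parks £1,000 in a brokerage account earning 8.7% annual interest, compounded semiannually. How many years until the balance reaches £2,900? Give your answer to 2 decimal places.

12.50 years

We need (1 + 0.0435)^(2t) = 2.9, so 2t = ln 2.9 / ln 1.0435 ≈ 25.0047.
t ≈ 25.0047/2 = 12.5023 years.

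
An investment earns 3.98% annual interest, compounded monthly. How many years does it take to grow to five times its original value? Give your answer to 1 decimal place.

40.5 years

(1 + 0.00331667)^(12t) = 5.
12t = ln 5 / ln(1 + 0.00331667) ≈ 1.6094/0.00331118 ≈ 486.0619.
t ≈ 40.5052.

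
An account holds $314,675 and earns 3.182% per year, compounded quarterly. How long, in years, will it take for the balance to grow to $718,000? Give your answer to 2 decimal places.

We need (1 + 0.007955)^(4t) = 2.2817, so 4t = ln 2.2817 / ln 1.007955 ≈ 104.1114.
t ≈ 104.1114/4 = 26.0278 years.

26.03 years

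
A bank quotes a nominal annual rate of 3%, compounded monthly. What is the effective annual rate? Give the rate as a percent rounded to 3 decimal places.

3.042%

One year is 12 periods at 0.0025 each: (1 + 0.0025)^12 ≈ 1.030416.
EAR = 1.030416 − 1 ≈ 3.04160%.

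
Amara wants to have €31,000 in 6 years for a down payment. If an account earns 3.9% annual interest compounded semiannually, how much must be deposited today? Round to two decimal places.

Growth factor = (1 + 0.0195)^12 ≈ 1.2608016293.
P = 31,000/1.2608016293 ≈ 24,587.5317.

€24,587.53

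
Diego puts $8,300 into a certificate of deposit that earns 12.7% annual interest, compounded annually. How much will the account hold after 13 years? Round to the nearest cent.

$39,272.54

Growth factor = (1 + 0.127)^13 ≈ 4.7316314371.
A ≈ 8,300 × 4.7316314371 ≈ 39,272.5409.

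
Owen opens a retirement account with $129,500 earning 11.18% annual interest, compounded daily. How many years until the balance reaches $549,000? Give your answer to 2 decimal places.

12.92 years

We need (1 + 0.000306301)^(365t) = 4.2394, so 365t = ln 4.2394 / ln 1.000306 ≈ 4716.3967.
t ≈ 4716.3967/365 = 12.9216 years.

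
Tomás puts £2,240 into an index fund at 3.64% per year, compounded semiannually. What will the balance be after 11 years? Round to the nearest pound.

Periodic rate = 3.64%/2 = 0.0182; periods = 2·11 = 22.
A = 2,240·(1 + 0.0182)^22 ≈ 2,240·1.487058451 ≈ 3,331.0109.

£3,331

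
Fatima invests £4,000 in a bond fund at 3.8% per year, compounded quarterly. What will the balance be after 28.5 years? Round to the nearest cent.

£11,753.87

Periodic rate = 3.8%/4 = 0.0095; periods = 4·28.5 = 114.
A = 4,000·(1 + 0.0095)^114 ≈ 4,000·2.9384672441 ≈ 11,753.8690.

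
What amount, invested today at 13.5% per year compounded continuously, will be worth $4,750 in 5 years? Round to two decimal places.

$2,418.49

P = A·e^(−rt) = 4,750·e^(−0.675).
e^(−0.675) ≈ 0.5091564206, so P ≈ 2,418.4930.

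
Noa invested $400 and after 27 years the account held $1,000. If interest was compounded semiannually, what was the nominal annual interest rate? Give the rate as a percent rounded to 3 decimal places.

(1 + r/2)^54 = 1,000/400 = 2.5.
1 + r/2 = 2.5^(1/54) ≈ 1.017113, so r/2 ≈ 0.0171131.
r ≈ 2·0.0171131 = 3.42263%.

3.423%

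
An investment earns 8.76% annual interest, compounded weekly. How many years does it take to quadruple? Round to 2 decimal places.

15.84 years

(1 + 0.00168462)^(52t) = 4.
52t = ln 4 / ln(1 + 0.00168462) ≈ 1.3863/0.0016832 ≈ 823.6074.
t ≈ 15.8386.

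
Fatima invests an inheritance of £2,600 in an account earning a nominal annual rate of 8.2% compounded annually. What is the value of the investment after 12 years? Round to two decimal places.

£6,694.23

Growth factor = (1 + 0.082)^12 ≈ 2.574702942.
A ≈ 2,600 × 2.574702942 ≈ 6,694.2276.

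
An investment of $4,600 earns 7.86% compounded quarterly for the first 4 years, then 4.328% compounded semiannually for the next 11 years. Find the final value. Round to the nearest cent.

$10,058.41

Phase 1: 4,600·(1 + 0.01965)^16 ≈ 6,280.2338.
Phase 2: 6,280.2338·(1 + 0.02164)^22 ≈ 10,058.4104.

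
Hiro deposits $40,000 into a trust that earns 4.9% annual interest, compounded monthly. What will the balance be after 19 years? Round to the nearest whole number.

$101,290

Periodic rate = 4.9%/12 = 0.00408333; periods = 12·19 = 228.
A = 40,000·(1 + 0.049/12)^228 ≈ 40,000·2.53224020358 ≈ 101,289.6081.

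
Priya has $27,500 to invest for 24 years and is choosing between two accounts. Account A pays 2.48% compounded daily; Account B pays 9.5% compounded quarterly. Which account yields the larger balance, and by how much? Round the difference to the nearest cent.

Account B, by $211,919.95

Account A growth factor: (1 + 0.0248/365)^8760 ≈ 1.8133569217; balance ≈ 49,867.3153.
Account B growth factor: (1 + 0.02375)^96 ≈ 9.51953681539; balance ≈ 261,787.2624.
Account B is larger by 211,919.9471.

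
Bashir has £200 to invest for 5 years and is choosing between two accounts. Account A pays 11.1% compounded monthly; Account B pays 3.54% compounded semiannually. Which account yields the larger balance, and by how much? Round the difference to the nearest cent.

Account A, by £109.14

A: (1 + 0.00925)^60 ≈ 1.73750269, so 200 × 1.73750269 ≈ 347.5005.
B: (1 + 0.0177)^10 ≈ 1.19178453, so 200 × 1.19178453 ≈ 238.3569.
Difference ≈ 109.1436 in favor of A.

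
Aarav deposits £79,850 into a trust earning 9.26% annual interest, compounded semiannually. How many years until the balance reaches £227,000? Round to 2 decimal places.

11.54 years

(1 + 0.0463)^(2t) = 227,000/79,850 = 2.8428.
2t·ln(1 + 0.0463) = ln(2.8428); 2t = 1.0448/0.0452601 ≈ 23.0843.
t ≈ 11.5422 years.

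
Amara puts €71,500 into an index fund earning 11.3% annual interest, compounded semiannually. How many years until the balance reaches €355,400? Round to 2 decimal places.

We need (1 + 0.0565)^(2t) = 4.9706, so 2t = ln 4.9706 / ln 1.0565 ≈ 29.1758.
t ≈ 29.1758/2 = 14.5879 years.

14.59 years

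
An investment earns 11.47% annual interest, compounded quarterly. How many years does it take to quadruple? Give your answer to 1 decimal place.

(1 + 0.028675)^(4t) = 4.
4t = ln 4 / ln(1 + 0.028675) ≈ 1.3863/0.0282716 ≈ 49.0349.
t ≈ 12.2587.

12.3 years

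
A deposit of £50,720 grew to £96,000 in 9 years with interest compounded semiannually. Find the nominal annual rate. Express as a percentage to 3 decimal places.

(1 + r/2)^18 = 96,000/50,720 = 1.89274.
1 + r/2 = 1.89274^(1/18) ≈ 1.036082, so r/2 ≈ 0.0360817.
r ≈ 2·0.0360817 = 7.21634%.

7.216%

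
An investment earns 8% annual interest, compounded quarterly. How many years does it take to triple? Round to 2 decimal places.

(1 + 0.02)^(4t) = 3.
4t = ln 3 / ln(1 + 0.02) ≈ 1.0986/0.0198026 ≈ 55.4781.
t ≈ 13.8695.

13.87 years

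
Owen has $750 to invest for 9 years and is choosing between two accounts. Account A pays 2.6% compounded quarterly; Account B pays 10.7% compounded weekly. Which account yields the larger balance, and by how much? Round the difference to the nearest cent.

Account A growth factor: (1 + 0.0065)^36 ≈ 1.262688; balance ≈ 947.0160.
Account B growth factor: (1 + 0.107/52)^468 ≈ 2.616952776; balance ≈ 1,962.7146.
Account B is larger by 1,015.6986.

Account B, by $1,015.70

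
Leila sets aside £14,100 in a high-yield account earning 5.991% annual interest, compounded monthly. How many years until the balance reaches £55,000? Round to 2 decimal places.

We need (1 + 0.0049925)^(12t) = 3.9007, so 12t = ln 3.9007 / ln 1.004992 ≈ 273.3207.
t ≈ 273.3207/12 = 22.7767 years.

22.78 years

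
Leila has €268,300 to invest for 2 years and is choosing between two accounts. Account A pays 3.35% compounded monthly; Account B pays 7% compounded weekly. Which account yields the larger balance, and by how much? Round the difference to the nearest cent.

Account B, by €21,724.21

Account A growth factor: (1 + 0.0335/12)^24 ≈ 1.06919566715; balance ≈ 286,865.1975.
Account B growth factor: (1 + 0.07/52)^104 ≈ 1.15016550995; balance ≈ 308,589.4063.
Account B is larger by 21,724.2088.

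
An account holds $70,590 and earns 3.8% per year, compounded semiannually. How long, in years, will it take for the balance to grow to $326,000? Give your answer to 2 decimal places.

(1 + 0.019)^(2t) = 326,000/70,590 = 4.6182.
2t·ln(1 + 0.019) = ln(4.6182); 2t = 1.53/0.0188218 ≈ 81.2894.
t ≈ 40.6447 years.

40.64 years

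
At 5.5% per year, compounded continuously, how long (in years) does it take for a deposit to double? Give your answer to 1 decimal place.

12.6 years

e^(0.055t) = 2, so 0.055t = ln 2 ≈ 0.69315.
t ≈ 0.69315/0.055 ≈ 12.6027.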